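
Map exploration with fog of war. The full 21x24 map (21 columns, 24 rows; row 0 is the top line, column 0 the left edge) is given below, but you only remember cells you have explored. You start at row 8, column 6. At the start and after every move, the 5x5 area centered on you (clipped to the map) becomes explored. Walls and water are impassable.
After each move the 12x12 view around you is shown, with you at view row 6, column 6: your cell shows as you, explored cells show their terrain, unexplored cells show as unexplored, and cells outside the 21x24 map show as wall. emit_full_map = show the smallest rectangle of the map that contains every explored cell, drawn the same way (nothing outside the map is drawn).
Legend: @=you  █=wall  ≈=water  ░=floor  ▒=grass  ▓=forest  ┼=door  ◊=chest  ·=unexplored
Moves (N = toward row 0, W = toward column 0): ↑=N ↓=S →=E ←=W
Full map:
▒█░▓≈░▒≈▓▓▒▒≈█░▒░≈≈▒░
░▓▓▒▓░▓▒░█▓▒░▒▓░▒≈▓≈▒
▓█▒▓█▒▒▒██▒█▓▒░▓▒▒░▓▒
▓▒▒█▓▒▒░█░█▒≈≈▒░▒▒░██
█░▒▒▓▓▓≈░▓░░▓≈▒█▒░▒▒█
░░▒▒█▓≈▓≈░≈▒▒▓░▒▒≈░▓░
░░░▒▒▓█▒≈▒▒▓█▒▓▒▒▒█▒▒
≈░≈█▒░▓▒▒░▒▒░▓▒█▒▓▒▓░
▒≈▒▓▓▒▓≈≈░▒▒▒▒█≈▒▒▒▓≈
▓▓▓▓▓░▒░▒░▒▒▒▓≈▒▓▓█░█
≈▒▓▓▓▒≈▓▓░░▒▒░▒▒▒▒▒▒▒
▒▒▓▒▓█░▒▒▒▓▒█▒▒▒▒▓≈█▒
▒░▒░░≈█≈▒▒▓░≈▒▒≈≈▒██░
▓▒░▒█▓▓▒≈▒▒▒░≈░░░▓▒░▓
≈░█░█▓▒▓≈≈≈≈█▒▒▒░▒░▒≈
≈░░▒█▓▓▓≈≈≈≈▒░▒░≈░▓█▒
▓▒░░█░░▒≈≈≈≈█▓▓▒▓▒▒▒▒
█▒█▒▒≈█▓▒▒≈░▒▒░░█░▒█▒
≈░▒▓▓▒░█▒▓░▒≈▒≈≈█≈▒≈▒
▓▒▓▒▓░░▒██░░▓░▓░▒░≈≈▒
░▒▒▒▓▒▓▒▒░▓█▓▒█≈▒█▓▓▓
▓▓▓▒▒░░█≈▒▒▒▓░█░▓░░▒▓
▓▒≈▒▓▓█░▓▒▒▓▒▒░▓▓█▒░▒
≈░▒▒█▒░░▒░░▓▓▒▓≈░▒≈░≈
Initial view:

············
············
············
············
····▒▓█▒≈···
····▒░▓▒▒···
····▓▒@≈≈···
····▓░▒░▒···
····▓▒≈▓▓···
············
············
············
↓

············
············
············
····▒▓█▒≈···
····▒░▓▒▒···
····▓▒▓≈≈···
····▓░@░▒···
····▓▒≈▓▓···
····▓█░▒▒···
············
············
············

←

█···········
█···········
█···········
█····▒▓█▒≈··
█···█▒░▓▒▒··
█···▓▓▒▓≈≈··
█···▓▓@▒░▒··
█···▓▓▒≈▓▓··
█···▒▓█░▒▒··
█···········
█···········
█···········

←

██··········
██··········
██··········
██····▒▓█▒≈·
██··≈█▒░▓▒▒·
██··▒▓▓▒▓≈≈·
██··▓▓@░▒░▒·
██··▓▓▓▒≈▓▓·
██··▓▒▓█░▒▒·
██··········
██··········
██··········

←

███·········
███·········
███·········
███····▒▓█▒≈
███·░≈█▒░▓▒▒
███·≈▒▓▓▒▓≈≈
███·▓▓@▓░▒░▒
███·▒▓▓▓▒≈▓▓
███·▒▓▒▓█░▒▒
███·········
███·········
███·········

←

████········
████········
████········
████····▒▓█▒
████≈░≈█▒░▓▒
████▒≈▒▓▓▒▓≈
████▓▓@▓▓░▒░
████≈▒▓▓▓▒≈▓
████▒▒▓▒▓█░▒
████········
████········
████········

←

█████·······
█████·······
█████·······
█████····▒▓█
█████≈░≈█▒░▓
█████▒≈▒▓▓▒▓
█████▓@▓▓▓░▒
█████≈▒▓▓▓▒≈
█████▒▒▓▒▓█░
█████·······
█████·······
█████·······

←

██████······
██████······
██████······
██████····▒▓
██████≈░≈█▒░
██████▒≈▒▓▓▒
██████@▓▓▓▓░
██████≈▒▓▓▓▒
██████▒▒▓▒▓█
██████······
██████······
██████······

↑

██████······
██████······
██████······
██████······
██████░░░·▒▓
██████≈░≈█▒░
██████@≈▒▓▓▒
██████▓▓▓▓▓░
██████≈▒▓▓▓▒
██████▒▒▓▒▓█
██████······
██████······

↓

██████······
██████······
██████······
██████░░░·▒▓
██████≈░≈█▒░
██████▒≈▒▓▓▒
██████@▓▓▓▓░
██████≈▒▓▓▓▒
██████▒▒▓▒▓█
██████······
██████······
██████······

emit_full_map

░░░·▒▓█▒≈
≈░≈█▒░▓▒▒
▒≈▒▓▓▒▓≈≈
@▓▓▓▓░▒░▒
≈▒▓▓▓▒≈▓▓
▒▒▓▒▓█░▒▒

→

█████·······
█████·······
█████·······
█████░░░·▒▓█
█████≈░≈█▒░▓
█████▒≈▒▓▓▒▓
█████▓@▓▓▓░▒
█████≈▒▓▓▓▒≈
█████▒▒▓▒▓█░
█████·······
█████·······
█████·······

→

████········
████········
████········
████░░░·▒▓█▒
████≈░≈█▒░▓▒
████▒≈▒▓▓▒▓≈
████▓▓@▓▓░▒░
████≈▒▓▓▓▒≈▓
████▒▒▓▒▓█░▒
████········
████········
████········

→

███·········
███·········
███·········
███░░░·▒▓█▒≈
███≈░≈█▒░▓▒▒
███▒≈▒▓▓▒▓≈≈
███▓▓▓@▓░▒░▒
███≈▒▓▓▓▒≈▓▓
███▒▒▓▒▓█░▒▒
███·········
███·········
███·········

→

██··········
██··········
██··········
██░░░·▒▓█▒≈·
██≈░≈█▒░▓▒▒·
██▒≈▒▓▓▒▓≈≈·
██▓▓▓▓@░▒░▒·
██≈▒▓▓▓▒≈▓▓·
██▒▒▓▒▓█░▒▒·
██··········
██··········
██··········

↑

██··········
██··········
██··········
██··········
██░░░▒▒▓█▒≈·
██≈░≈█▒░▓▒▒·
██▒≈▒▓@▒▓≈≈·
██▓▓▓▓▓░▒░▒·
██≈▒▓▓▓▒≈▓▓·
██▒▒▓▒▓█░▒▒·
██··········
██··········

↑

██··········
██··········
██··········
██··········
██··▒▒█▓≈···
██░░░▒▒▓█▒≈·
██≈░≈█@░▓▒▒·
██▒≈▒▓▓▒▓≈≈·
██▓▓▓▓▓░▒░▒·
██≈▒▓▓▓▒≈▓▓·
██▒▒▓▒▓█░▒▒·
██··········

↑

██··········
██··········
██··········
██··········
██··▒▒▓▓▓···
██··▒▒█▓≈···
██░░░▒@▓█▒≈·
██≈░≈█▒░▓▒▒·
██▒≈▒▓▓▒▓≈≈·
██▓▓▓▓▓░▒░▒·
██≈▒▓▓▓▒≈▓▓·
██▒▒▓▒▓█░▒▒·

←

███·········
███·········
███·········
███·········
███·░▒▒▓▓▓··
███·░▒▒█▓≈··
███░░░@▒▓█▒≈
███≈░≈█▒░▓▒▒
███▒≈▒▓▓▒▓≈≈
███▓▓▓▓▓░▒░▒
███≈▒▓▓▓▒≈▓▓
███▒▒▓▒▓█░▒▒

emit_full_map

·░▒▒▓▓▓··
·░▒▒█▓≈··
░░░@▒▓█▒≈
≈░≈█▒░▓▒▒
▒≈▒▓▓▒▓≈≈
▓▓▓▓▓░▒░▒
≈▒▓▓▓▒≈▓▓
▒▒▓▒▓█░▒▒

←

████········
████········
████········
████········
█████░▒▒▓▓▓·
████░░▒▒█▓≈·
████░░@▒▒▓█▒
████≈░≈█▒░▓▒
████▒≈▒▓▓▒▓≈
████▓▓▓▓▓░▒░
████≈▒▓▓▓▒≈▓
████▒▒▓▒▓█░▒

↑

████████████
████········
████········
████········
████▓▒▒█▓···
█████░▒▒▓▓▓·
████░░@▒█▓≈·
████░░░▒▒▓█▒
████≈░≈█▒░▓▒
████▒≈▒▓▓▒▓≈
████▓▓▓▓▓░▒░
████≈▒▓▓▓▒≈▓

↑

████████████
████████████
████········
████········
████▓█▒▓█···
████▓▒▒█▓···
█████░@▒▓▓▓·
████░░▒▒█▓≈·
████░░░▒▒▓█▒
████≈░≈█▒░▓▒
████▒≈▒▓▓▒▓≈
████▓▓▓▓▓░▒░

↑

████████████
████████████
████████████
████········
████░▓▓▒▓···
████▓█▒▓█···
████▓▒@█▓···
█████░▒▒▓▓▓·
████░░▒▒█▓≈·
████░░░▒▒▓█▒
████≈░≈█▒░▓▒
████▒≈▒▓▓▒▓≈

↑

████████████
████████████
████████████
████████████
████▒█░▓≈···
████░▓▓▒▓···
████▓█@▓█···
████▓▒▒█▓···
█████░▒▒▓▓▓·
████░░▒▒█▓≈·
████░░░▒▒▓█▒
████≈░≈█▒░▓▒

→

████████████
████████████
████████████
████████████
███▒█░▓≈░···
███░▓▓▒▓░···
███▓█▒@█▒···
███▓▒▒█▓▒···
████░▒▒▓▓▓··
███░░▒▒█▓≈··
███░░░▒▒▓█▒≈
███≈░≈█▒░▓▒▒

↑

████████████
████████████
████████████
████████████
████████████
███▒█░▓≈░···
███░▓▓@▓░···
███▓█▒▓█▒···
███▓▒▒█▓▒···
████░▒▒▓▓▓··
███░░▒▒█▓≈··
███░░░▒▒▓█▒≈

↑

████████████
████████████
████████████
████████████
████████████
████████████
███▒█░@≈░···
███░▓▓▒▓░···
███▓█▒▓█▒···
███▓▒▒█▓▒···
████░▒▒▓▓▓··
███░░▒▒█▓≈··

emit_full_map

▒█░@≈░···
░▓▓▒▓░···
▓█▒▓█▒···
▓▒▒█▓▒···
█░▒▒▓▓▓··
░░▒▒█▓≈··
░░░▒▒▓█▒≈
≈░≈█▒░▓▒▒
▒≈▒▓▓▒▓≈≈
▓▓▓▓▓░▒░▒
≈▒▓▓▓▒≈▓▓
▒▒▓▒▓█░▒▒

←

████████████
████████████
████████████
████████████
████████████
████████████
████▒█@▓≈░··
████░▓▓▒▓░··
████▓█▒▓█▒··
████▓▒▒█▓▒··
█████░▒▒▓▓▓·
████░░▒▒█▓≈·

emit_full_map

▒█@▓≈░···
░▓▓▒▓░···
▓█▒▓█▒···
▓▒▒█▓▒···
█░▒▒▓▓▓··
░░▒▒█▓≈··
░░░▒▒▓█▒≈
≈░≈█▒░▓▒▒
▒≈▒▓▓▒▓≈≈
▓▓▓▓▓░▒░▒
≈▒▓▓▓▒≈▓▓
▒▒▓▒▓█░▒▒


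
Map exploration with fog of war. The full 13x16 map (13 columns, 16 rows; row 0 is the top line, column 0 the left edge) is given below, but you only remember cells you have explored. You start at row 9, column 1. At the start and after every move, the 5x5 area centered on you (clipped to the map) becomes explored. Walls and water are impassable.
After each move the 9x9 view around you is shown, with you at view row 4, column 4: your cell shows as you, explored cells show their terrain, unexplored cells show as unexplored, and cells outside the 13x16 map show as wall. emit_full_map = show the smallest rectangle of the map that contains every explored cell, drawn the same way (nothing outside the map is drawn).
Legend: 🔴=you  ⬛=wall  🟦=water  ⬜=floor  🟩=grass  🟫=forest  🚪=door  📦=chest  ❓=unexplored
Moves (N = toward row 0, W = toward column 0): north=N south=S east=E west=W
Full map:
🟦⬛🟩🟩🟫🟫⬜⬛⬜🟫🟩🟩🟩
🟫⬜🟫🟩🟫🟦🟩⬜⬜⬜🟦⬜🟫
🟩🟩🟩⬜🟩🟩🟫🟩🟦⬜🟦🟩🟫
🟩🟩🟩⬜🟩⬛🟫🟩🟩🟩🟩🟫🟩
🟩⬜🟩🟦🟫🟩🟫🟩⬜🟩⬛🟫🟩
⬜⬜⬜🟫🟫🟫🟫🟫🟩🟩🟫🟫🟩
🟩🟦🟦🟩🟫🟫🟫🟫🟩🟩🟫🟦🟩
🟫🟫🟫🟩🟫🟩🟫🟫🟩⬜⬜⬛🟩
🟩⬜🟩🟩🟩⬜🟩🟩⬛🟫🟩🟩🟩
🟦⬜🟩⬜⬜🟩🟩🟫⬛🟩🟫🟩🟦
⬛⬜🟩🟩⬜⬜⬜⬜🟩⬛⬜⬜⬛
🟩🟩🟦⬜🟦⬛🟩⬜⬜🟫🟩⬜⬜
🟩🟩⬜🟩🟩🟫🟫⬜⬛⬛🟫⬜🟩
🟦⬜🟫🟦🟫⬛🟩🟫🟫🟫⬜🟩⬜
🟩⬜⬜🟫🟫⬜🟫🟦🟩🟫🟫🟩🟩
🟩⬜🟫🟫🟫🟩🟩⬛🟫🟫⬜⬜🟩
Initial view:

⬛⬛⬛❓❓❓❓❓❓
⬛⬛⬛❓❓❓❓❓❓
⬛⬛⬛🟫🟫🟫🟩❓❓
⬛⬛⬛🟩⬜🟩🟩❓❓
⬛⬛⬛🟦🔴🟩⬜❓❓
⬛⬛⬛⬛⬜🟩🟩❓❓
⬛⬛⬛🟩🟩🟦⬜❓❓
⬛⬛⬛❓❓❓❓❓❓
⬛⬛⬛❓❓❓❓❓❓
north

⬛⬛⬛❓❓❓❓❓❓
⬛⬛⬛❓❓❓❓❓❓
⬛⬛⬛🟩🟦🟦🟩❓❓
⬛⬛⬛🟫🟫🟫🟩❓❓
⬛⬛⬛🟩🔴🟩🟩❓❓
⬛⬛⬛🟦⬜🟩⬜❓❓
⬛⬛⬛⬛⬜🟩🟩❓❓
⬛⬛⬛🟩🟩🟦⬜❓❓
⬛⬛⬛❓❓❓❓❓❓

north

⬛⬛⬛❓❓❓❓❓❓
⬛⬛⬛❓❓❓❓❓❓
⬛⬛⬛⬜⬜⬜🟫❓❓
⬛⬛⬛🟩🟦🟦🟩❓❓
⬛⬛⬛🟫🔴🟫🟩❓❓
⬛⬛⬛🟩⬜🟩🟩❓❓
⬛⬛⬛🟦⬜🟩⬜❓❓
⬛⬛⬛⬛⬜🟩🟩❓❓
⬛⬛⬛🟩🟩🟦⬜❓❓

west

⬛⬛⬛⬛❓❓❓❓❓
⬛⬛⬛⬛❓❓❓❓❓
⬛⬛⬛⬛⬜⬜⬜🟫❓
⬛⬛⬛⬛🟩🟦🟦🟩❓
⬛⬛⬛⬛🔴🟫🟫🟩❓
⬛⬛⬛⬛🟩⬜🟩🟩❓
⬛⬛⬛⬛🟦⬜🟩⬜❓
⬛⬛⬛⬛⬛⬜🟩🟩❓
⬛⬛⬛⬛🟩🟩🟦⬜❓

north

⬛⬛⬛⬛❓❓❓❓❓
⬛⬛⬛⬛❓❓❓❓❓
⬛⬛⬛⬛🟩⬜🟩❓❓
⬛⬛⬛⬛⬜⬜⬜🟫❓
⬛⬛⬛⬛🔴🟦🟦🟩❓
⬛⬛⬛⬛🟫🟫🟫🟩❓
⬛⬛⬛⬛🟩⬜🟩🟩❓
⬛⬛⬛⬛🟦⬜🟩⬜❓
⬛⬛⬛⬛⬛⬜🟩🟩❓

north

⬛⬛⬛⬛❓❓❓❓❓
⬛⬛⬛⬛❓❓❓❓❓
⬛⬛⬛⬛🟩🟩🟩❓❓
⬛⬛⬛⬛🟩⬜🟩❓❓
⬛⬛⬛⬛🔴⬜⬜🟫❓
⬛⬛⬛⬛🟩🟦🟦🟩❓
⬛⬛⬛⬛🟫🟫🟫🟩❓
⬛⬛⬛⬛🟩⬜🟩🟩❓
⬛⬛⬛⬛🟦⬜🟩⬜❓

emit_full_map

🟩🟩🟩❓
🟩⬜🟩❓
🔴⬜⬜🟫
🟩🟦🟦🟩
🟫🟫🟫🟩
🟩⬜🟩🟩
🟦⬜🟩⬜
⬛⬜🟩🟩
🟩🟩🟦⬜

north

⬛⬛⬛⬛❓❓❓❓❓
⬛⬛⬛⬛❓❓❓❓❓
⬛⬛⬛⬛🟩🟩🟩❓❓
⬛⬛⬛⬛🟩🟩🟩❓❓
⬛⬛⬛⬛🔴⬜🟩❓❓
⬛⬛⬛⬛⬜⬜⬜🟫❓
⬛⬛⬛⬛🟩🟦🟦🟩❓
⬛⬛⬛⬛🟫🟫🟫🟩❓
⬛⬛⬛⬛🟩⬜🟩🟩❓

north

⬛⬛⬛⬛⬛⬛⬛⬛⬛
⬛⬛⬛⬛❓❓❓❓❓
⬛⬛⬛⬛🟫⬜🟫❓❓
⬛⬛⬛⬛🟩🟩🟩❓❓
⬛⬛⬛⬛🔴🟩🟩❓❓
⬛⬛⬛⬛🟩⬜🟩❓❓
⬛⬛⬛⬛⬜⬜⬜🟫❓
⬛⬛⬛⬛🟩🟦🟦🟩❓
⬛⬛⬛⬛🟫🟫🟫🟩❓

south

⬛⬛⬛⬛❓❓❓❓❓
⬛⬛⬛⬛🟫⬜🟫❓❓
⬛⬛⬛⬛🟩🟩🟩❓❓
⬛⬛⬛⬛🟩🟩🟩❓❓
⬛⬛⬛⬛🔴⬜🟩❓❓
⬛⬛⬛⬛⬜⬜⬜🟫❓
⬛⬛⬛⬛🟩🟦🟦🟩❓
⬛⬛⬛⬛🟫🟫🟫🟩❓
⬛⬛⬛⬛🟩⬜🟩🟩❓

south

⬛⬛⬛⬛🟫⬜🟫❓❓
⬛⬛⬛⬛🟩🟩🟩❓❓
⬛⬛⬛⬛🟩🟩🟩❓❓
⬛⬛⬛⬛🟩⬜🟩❓❓
⬛⬛⬛⬛🔴⬜⬜🟫❓
⬛⬛⬛⬛🟩🟦🟦🟩❓
⬛⬛⬛⬛🟫🟫🟫🟩❓
⬛⬛⬛⬛🟩⬜🟩🟩❓
⬛⬛⬛⬛🟦⬜🟩⬜❓

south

⬛⬛⬛⬛🟩🟩🟩❓❓
⬛⬛⬛⬛🟩🟩🟩❓❓
⬛⬛⬛⬛🟩⬜🟩❓❓
⬛⬛⬛⬛⬜⬜⬜🟫❓
⬛⬛⬛⬛🔴🟦🟦🟩❓
⬛⬛⬛⬛🟫🟫🟫🟩❓
⬛⬛⬛⬛🟩⬜🟩🟩❓
⬛⬛⬛⬛🟦⬜🟩⬜❓
⬛⬛⬛⬛⬛⬜🟩🟩❓

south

⬛⬛⬛⬛🟩🟩🟩❓❓
⬛⬛⬛⬛🟩⬜🟩❓❓
⬛⬛⬛⬛⬜⬜⬜🟫❓
⬛⬛⬛⬛🟩🟦🟦🟩❓
⬛⬛⬛⬛🔴🟫🟫🟩❓
⬛⬛⬛⬛🟩⬜🟩🟩❓
⬛⬛⬛⬛🟦⬜🟩⬜❓
⬛⬛⬛⬛⬛⬜🟩🟩❓
⬛⬛⬛⬛🟩🟩🟦⬜❓

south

⬛⬛⬛⬛🟩⬜🟩❓❓
⬛⬛⬛⬛⬜⬜⬜🟫❓
⬛⬛⬛⬛🟩🟦🟦🟩❓
⬛⬛⬛⬛🟫🟫🟫🟩❓
⬛⬛⬛⬛🔴⬜🟩🟩❓
⬛⬛⬛⬛🟦⬜🟩⬜❓
⬛⬛⬛⬛⬛⬜🟩🟩❓
⬛⬛⬛⬛🟩🟩🟦⬜❓
⬛⬛⬛⬛❓❓❓❓❓

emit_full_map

🟫⬜🟫❓
🟩🟩🟩❓
🟩🟩🟩❓
🟩⬜🟩❓
⬜⬜⬜🟫
🟩🟦🟦🟩
🟫🟫🟫🟩
🔴⬜🟩🟩
🟦⬜🟩⬜
⬛⬜🟩🟩
🟩🟩🟦⬜

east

⬛⬛⬛🟩⬜🟩❓❓❓
⬛⬛⬛⬜⬜⬜🟫❓❓
⬛⬛⬛🟩🟦🟦🟩❓❓
⬛⬛⬛🟫🟫🟫🟩❓❓
⬛⬛⬛🟩🔴🟩🟩❓❓
⬛⬛⬛🟦⬜🟩⬜❓❓
⬛⬛⬛⬛⬜🟩🟩❓❓
⬛⬛⬛🟩🟩🟦⬜❓❓
⬛⬛⬛❓❓❓❓❓❓

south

⬛⬛⬛⬜⬜⬜🟫❓❓
⬛⬛⬛🟩🟦🟦🟩❓❓
⬛⬛⬛🟫🟫🟫🟩❓❓
⬛⬛⬛🟩⬜🟩🟩❓❓
⬛⬛⬛🟦🔴🟩⬜❓❓
⬛⬛⬛⬛⬜🟩🟩❓❓
⬛⬛⬛🟩🟩🟦⬜❓❓
⬛⬛⬛❓❓❓❓❓❓
⬛⬛⬛❓❓❓❓❓❓

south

⬛⬛⬛🟩🟦🟦🟩❓❓
⬛⬛⬛🟫🟫🟫🟩❓❓
⬛⬛⬛🟩⬜🟩🟩❓❓
⬛⬛⬛🟦⬜🟩⬜❓❓
⬛⬛⬛⬛🔴🟩🟩❓❓
⬛⬛⬛🟩🟩🟦⬜❓❓
⬛⬛⬛🟩🟩⬜🟩❓❓
⬛⬛⬛❓❓❓❓❓❓
⬛⬛⬛❓❓❓❓❓❓

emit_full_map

🟫⬜🟫❓
🟩🟩🟩❓
🟩🟩🟩❓
🟩⬜🟩❓
⬜⬜⬜🟫
🟩🟦🟦🟩
🟫🟫🟫🟩
🟩⬜🟩🟩
🟦⬜🟩⬜
⬛🔴🟩🟩
🟩🟩🟦⬜
🟩🟩⬜🟩


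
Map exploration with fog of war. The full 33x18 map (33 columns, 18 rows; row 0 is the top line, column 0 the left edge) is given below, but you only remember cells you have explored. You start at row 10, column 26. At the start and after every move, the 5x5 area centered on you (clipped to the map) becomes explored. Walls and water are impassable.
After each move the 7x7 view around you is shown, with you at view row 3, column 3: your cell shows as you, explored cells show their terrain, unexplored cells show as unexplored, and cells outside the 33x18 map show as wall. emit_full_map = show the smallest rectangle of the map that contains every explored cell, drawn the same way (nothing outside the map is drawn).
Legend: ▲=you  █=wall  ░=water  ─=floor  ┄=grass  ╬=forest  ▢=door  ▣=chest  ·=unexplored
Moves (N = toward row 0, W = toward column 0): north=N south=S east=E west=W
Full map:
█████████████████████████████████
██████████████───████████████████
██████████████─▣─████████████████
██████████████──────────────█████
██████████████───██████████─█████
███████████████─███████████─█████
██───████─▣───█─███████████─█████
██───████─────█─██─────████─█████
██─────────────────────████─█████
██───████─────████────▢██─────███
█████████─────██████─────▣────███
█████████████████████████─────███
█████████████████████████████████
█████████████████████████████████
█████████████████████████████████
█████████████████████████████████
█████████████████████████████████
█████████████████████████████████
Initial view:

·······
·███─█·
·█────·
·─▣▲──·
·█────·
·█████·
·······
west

·······
·████─█
·██────
·──▲───
·██────
·██████
·······

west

·······
·─████─
·▢██───
·──▲▣──
·███───
·██████
·······

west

·······
·──████
·─▢██──
·──▲─▣─
·████──
·██████
·······

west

·······
·───███
·──▢██─
·──▲──▣
·█████─
·██████
·······

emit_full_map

───████─█
──▢██────
──▲──▣───
█████────
█████████

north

·······
·───██·
·───███
·──▲██─
·─────▣
·█████─
·██████

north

·······
·█████·
·───██·
·──▲███
·──▢██─
·─────▣
·█████─

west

·······
·██████
·────██
·──▲─██
·───▢██
·█─────
··█████

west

·······
·██████
·─────█
·──▲──█
·────▢█
·██────
···████

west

·······
·██████
·█─────
·──▲───
·█────▢
·███───
····███

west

·······
·██████
·██────
·──▲───
·██────
·████──
·····██

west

·······
·─█████
·─██───
·──▲───
·███───
·█████─
······█

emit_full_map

─█████████····
─██─────██····
──▲─────████─█
███────▢██────
█████─────▣───
·····█████────
·····█████████

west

·······
·█─████
·█─██──
·──▲───
·████──
·██████
·······

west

·······
·─█─███
·─█─██─
·──▲───
·─████─
·─█████
·······

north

·······
·██─██·
·─█─███
·─█▲██─
·──────
·─████─
·─█████

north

·······
·█───█·
·██─██·
·─█▲███
·─█─██─
·──────
·─████─

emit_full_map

█───█···········
██─██···········
─█▲█████████····
─█─██─────██····
──────────████─█
─████────▢██────
─██████─────▣───
·······█████────
·······█████████

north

·······
·█────·
·█───█·
·██▲██·
·─█─███
·─█─██─
·──────

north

·······
·█─▣─█·
·█────·
·█─▲─█·
·██─██·
·─█─███
·─█─██─

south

·█─▣─█·
·█────·
·█───█·
·██▲██·
·─█─███
·─█─██─
·──────

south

·█────·
·█───█·
·██─██·
·─█▲███
·─█─██─
·──────
·─████─

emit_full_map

█─▣─█···········
█────···········
█───█···········
██─██···········
─█▲█████████····
─█─██─────██····
──────────████─█
─████────▢██────
─██████─────▣───
·······█████────
·······█████████

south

·█───█·
·██─██·
·─█─███
·─█▲██─
·──────
·─████─
·─█████

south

·██─██·
·─█─███
·─█─██─
·──▲───
·─████─
·─█████
·······

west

··██─██
·──█─██
·──█─██
·──▲───
·──████
·──████
·······

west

···██─█
·───█─█
·───█─█
·──▲───
·───███
·───███
·······

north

···█───
·████─█
·───█─█
·──▲█─█
·──────
·───███
·───███

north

···█───
·███───
·████─█
·──▲█─█
·───█─█
·──────
·───███

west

····█──
·████──
·█████─
·▣─▲─█─
·────█─
·──────
··───██

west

·····█─
·█████─
·██████
·─▣▲──█
·─────█
·──────
···───█

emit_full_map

····█─▣─█···········
····█────···········
█████───█···········
██████─██···········
─▣▲──█─█████████····
─────█─██─────██····
──────────────████─█
··───████────▢██────
··───██████─────▣───
···········█████────
···········█████████

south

·█████─
·██████
·─▣───█
·──▲──█
·──────
·─────█
···───█

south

·██████
·─▣───█
·─────█
·──▲───
·─────█
·─────█
·······

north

·█████─
·██████
·─▣───█
·──▲──█
·──────
·─────█
·─────█

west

··█████
·██████
·█─▣───
·█─▲───
·──────
·█─────
··─────

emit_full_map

·····█─▣─█···········
·····█────···········
·█████───█···········
███████─██···········
█─▣───█─█████████····
█─▲───█─██─────██····
───────────────████─█
█─────████────▢██────
·─────██████─────▣───
············█████────
············█████████


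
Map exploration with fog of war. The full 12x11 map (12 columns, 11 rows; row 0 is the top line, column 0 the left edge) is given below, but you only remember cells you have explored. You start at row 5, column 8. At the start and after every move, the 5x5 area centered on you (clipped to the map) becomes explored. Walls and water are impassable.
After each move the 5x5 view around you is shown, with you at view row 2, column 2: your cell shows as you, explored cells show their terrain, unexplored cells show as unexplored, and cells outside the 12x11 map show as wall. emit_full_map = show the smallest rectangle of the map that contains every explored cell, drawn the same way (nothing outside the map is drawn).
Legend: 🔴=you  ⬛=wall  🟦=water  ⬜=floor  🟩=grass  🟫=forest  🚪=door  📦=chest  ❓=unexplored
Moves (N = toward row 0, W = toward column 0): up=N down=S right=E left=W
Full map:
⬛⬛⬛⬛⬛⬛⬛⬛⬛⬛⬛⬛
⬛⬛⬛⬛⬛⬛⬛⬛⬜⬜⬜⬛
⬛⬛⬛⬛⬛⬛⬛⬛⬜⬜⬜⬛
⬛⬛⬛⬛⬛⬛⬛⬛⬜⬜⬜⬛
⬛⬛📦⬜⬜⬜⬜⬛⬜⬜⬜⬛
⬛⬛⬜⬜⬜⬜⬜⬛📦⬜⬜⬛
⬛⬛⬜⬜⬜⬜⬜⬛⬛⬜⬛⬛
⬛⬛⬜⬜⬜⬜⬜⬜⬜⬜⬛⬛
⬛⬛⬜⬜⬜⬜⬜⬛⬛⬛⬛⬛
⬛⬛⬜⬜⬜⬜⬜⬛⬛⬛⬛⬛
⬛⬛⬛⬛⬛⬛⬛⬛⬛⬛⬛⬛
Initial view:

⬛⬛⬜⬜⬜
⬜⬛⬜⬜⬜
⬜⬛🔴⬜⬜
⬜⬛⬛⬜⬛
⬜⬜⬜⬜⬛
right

⬛⬜⬜⬜⬛
⬛⬜⬜⬜⬛
⬛📦🔴⬜⬛
⬛⬛⬜⬛⬛
⬜⬜⬜⬛⬛

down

⬛⬜⬜⬜⬛
⬛📦⬜⬜⬛
⬛⬛🔴⬛⬛
⬜⬜⬜⬛⬛
⬛⬛⬛⬛⬛

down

⬛📦⬜⬜⬛
⬛⬛⬜⬛⬛
⬜⬜🔴⬛⬛
⬛⬛⬛⬛⬛
⬛⬛⬛⬛⬛

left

⬜⬛📦⬜⬜
⬜⬛⬛⬜⬛
⬜⬜🔴⬜⬛
⬜⬛⬛⬛⬛
⬜⬛⬛⬛⬛

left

⬜⬜⬛📦⬜
⬜⬜⬛⬛⬜
⬜⬜🔴⬜⬜
⬜⬜⬛⬛⬛
⬜⬜⬛⬛⬛

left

⬜⬜⬜⬛📦
⬜⬜⬜⬛⬛
⬜⬜🔴⬜⬜
⬜⬜⬜⬛⬛
⬜⬜⬜⬛⬛

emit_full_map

❓❓⬛⬛⬜⬜⬜⬛
❓❓⬜⬛⬜⬜⬜⬛
⬜⬜⬜⬛📦⬜⬜⬛
⬜⬜⬜⬛⬛⬜⬛⬛
⬜⬜🔴⬜⬜⬜⬛⬛
⬜⬜⬜⬛⬛⬛⬛⬛
⬜⬜⬜⬛⬛⬛⬛⬛

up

⬜⬜⬜⬛⬜
⬜⬜⬜⬛📦
⬜⬜🔴⬛⬛
⬜⬜⬜⬜⬜
⬜⬜⬜⬛⬛

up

⬛⬛⬛⬛⬜
⬜⬜⬜⬛⬜
⬜⬜🔴⬛📦
⬜⬜⬜⬛⬛
⬜⬜⬜⬜⬜

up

⬛⬛⬛⬛⬜
⬛⬛⬛⬛⬜
⬜⬜🔴⬛⬜
⬜⬜⬜⬛📦
⬜⬜⬜⬛⬛

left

⬛⬛⬛⬛⬛
⬛⬛⬛⬛⬛
⬜⬜🔴⬜⬛
⬜⬜⬜⬜⬛
⬜⬜⬜⬜⬛

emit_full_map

⬛⬛⬛⬛⬛⬜❓❓❓
⬛⬛⬛⬛⬛⬜⬜⬜⬛
⬜⬜🔴⬜⬛⬜⬜⬜⬛
⬜⬜⬜⬜⬛📦⬜⬜⬛
⬜⬜⬜⬜⬛⬛⬜⬛⬛
❓⬜⬜⬜⬜⬜⬜⬛⬛
❓⬜⬜⬜⬛⬛⬛⬛⬛
❓⬜⬜⬜⬛⬛⬛⬛⬛


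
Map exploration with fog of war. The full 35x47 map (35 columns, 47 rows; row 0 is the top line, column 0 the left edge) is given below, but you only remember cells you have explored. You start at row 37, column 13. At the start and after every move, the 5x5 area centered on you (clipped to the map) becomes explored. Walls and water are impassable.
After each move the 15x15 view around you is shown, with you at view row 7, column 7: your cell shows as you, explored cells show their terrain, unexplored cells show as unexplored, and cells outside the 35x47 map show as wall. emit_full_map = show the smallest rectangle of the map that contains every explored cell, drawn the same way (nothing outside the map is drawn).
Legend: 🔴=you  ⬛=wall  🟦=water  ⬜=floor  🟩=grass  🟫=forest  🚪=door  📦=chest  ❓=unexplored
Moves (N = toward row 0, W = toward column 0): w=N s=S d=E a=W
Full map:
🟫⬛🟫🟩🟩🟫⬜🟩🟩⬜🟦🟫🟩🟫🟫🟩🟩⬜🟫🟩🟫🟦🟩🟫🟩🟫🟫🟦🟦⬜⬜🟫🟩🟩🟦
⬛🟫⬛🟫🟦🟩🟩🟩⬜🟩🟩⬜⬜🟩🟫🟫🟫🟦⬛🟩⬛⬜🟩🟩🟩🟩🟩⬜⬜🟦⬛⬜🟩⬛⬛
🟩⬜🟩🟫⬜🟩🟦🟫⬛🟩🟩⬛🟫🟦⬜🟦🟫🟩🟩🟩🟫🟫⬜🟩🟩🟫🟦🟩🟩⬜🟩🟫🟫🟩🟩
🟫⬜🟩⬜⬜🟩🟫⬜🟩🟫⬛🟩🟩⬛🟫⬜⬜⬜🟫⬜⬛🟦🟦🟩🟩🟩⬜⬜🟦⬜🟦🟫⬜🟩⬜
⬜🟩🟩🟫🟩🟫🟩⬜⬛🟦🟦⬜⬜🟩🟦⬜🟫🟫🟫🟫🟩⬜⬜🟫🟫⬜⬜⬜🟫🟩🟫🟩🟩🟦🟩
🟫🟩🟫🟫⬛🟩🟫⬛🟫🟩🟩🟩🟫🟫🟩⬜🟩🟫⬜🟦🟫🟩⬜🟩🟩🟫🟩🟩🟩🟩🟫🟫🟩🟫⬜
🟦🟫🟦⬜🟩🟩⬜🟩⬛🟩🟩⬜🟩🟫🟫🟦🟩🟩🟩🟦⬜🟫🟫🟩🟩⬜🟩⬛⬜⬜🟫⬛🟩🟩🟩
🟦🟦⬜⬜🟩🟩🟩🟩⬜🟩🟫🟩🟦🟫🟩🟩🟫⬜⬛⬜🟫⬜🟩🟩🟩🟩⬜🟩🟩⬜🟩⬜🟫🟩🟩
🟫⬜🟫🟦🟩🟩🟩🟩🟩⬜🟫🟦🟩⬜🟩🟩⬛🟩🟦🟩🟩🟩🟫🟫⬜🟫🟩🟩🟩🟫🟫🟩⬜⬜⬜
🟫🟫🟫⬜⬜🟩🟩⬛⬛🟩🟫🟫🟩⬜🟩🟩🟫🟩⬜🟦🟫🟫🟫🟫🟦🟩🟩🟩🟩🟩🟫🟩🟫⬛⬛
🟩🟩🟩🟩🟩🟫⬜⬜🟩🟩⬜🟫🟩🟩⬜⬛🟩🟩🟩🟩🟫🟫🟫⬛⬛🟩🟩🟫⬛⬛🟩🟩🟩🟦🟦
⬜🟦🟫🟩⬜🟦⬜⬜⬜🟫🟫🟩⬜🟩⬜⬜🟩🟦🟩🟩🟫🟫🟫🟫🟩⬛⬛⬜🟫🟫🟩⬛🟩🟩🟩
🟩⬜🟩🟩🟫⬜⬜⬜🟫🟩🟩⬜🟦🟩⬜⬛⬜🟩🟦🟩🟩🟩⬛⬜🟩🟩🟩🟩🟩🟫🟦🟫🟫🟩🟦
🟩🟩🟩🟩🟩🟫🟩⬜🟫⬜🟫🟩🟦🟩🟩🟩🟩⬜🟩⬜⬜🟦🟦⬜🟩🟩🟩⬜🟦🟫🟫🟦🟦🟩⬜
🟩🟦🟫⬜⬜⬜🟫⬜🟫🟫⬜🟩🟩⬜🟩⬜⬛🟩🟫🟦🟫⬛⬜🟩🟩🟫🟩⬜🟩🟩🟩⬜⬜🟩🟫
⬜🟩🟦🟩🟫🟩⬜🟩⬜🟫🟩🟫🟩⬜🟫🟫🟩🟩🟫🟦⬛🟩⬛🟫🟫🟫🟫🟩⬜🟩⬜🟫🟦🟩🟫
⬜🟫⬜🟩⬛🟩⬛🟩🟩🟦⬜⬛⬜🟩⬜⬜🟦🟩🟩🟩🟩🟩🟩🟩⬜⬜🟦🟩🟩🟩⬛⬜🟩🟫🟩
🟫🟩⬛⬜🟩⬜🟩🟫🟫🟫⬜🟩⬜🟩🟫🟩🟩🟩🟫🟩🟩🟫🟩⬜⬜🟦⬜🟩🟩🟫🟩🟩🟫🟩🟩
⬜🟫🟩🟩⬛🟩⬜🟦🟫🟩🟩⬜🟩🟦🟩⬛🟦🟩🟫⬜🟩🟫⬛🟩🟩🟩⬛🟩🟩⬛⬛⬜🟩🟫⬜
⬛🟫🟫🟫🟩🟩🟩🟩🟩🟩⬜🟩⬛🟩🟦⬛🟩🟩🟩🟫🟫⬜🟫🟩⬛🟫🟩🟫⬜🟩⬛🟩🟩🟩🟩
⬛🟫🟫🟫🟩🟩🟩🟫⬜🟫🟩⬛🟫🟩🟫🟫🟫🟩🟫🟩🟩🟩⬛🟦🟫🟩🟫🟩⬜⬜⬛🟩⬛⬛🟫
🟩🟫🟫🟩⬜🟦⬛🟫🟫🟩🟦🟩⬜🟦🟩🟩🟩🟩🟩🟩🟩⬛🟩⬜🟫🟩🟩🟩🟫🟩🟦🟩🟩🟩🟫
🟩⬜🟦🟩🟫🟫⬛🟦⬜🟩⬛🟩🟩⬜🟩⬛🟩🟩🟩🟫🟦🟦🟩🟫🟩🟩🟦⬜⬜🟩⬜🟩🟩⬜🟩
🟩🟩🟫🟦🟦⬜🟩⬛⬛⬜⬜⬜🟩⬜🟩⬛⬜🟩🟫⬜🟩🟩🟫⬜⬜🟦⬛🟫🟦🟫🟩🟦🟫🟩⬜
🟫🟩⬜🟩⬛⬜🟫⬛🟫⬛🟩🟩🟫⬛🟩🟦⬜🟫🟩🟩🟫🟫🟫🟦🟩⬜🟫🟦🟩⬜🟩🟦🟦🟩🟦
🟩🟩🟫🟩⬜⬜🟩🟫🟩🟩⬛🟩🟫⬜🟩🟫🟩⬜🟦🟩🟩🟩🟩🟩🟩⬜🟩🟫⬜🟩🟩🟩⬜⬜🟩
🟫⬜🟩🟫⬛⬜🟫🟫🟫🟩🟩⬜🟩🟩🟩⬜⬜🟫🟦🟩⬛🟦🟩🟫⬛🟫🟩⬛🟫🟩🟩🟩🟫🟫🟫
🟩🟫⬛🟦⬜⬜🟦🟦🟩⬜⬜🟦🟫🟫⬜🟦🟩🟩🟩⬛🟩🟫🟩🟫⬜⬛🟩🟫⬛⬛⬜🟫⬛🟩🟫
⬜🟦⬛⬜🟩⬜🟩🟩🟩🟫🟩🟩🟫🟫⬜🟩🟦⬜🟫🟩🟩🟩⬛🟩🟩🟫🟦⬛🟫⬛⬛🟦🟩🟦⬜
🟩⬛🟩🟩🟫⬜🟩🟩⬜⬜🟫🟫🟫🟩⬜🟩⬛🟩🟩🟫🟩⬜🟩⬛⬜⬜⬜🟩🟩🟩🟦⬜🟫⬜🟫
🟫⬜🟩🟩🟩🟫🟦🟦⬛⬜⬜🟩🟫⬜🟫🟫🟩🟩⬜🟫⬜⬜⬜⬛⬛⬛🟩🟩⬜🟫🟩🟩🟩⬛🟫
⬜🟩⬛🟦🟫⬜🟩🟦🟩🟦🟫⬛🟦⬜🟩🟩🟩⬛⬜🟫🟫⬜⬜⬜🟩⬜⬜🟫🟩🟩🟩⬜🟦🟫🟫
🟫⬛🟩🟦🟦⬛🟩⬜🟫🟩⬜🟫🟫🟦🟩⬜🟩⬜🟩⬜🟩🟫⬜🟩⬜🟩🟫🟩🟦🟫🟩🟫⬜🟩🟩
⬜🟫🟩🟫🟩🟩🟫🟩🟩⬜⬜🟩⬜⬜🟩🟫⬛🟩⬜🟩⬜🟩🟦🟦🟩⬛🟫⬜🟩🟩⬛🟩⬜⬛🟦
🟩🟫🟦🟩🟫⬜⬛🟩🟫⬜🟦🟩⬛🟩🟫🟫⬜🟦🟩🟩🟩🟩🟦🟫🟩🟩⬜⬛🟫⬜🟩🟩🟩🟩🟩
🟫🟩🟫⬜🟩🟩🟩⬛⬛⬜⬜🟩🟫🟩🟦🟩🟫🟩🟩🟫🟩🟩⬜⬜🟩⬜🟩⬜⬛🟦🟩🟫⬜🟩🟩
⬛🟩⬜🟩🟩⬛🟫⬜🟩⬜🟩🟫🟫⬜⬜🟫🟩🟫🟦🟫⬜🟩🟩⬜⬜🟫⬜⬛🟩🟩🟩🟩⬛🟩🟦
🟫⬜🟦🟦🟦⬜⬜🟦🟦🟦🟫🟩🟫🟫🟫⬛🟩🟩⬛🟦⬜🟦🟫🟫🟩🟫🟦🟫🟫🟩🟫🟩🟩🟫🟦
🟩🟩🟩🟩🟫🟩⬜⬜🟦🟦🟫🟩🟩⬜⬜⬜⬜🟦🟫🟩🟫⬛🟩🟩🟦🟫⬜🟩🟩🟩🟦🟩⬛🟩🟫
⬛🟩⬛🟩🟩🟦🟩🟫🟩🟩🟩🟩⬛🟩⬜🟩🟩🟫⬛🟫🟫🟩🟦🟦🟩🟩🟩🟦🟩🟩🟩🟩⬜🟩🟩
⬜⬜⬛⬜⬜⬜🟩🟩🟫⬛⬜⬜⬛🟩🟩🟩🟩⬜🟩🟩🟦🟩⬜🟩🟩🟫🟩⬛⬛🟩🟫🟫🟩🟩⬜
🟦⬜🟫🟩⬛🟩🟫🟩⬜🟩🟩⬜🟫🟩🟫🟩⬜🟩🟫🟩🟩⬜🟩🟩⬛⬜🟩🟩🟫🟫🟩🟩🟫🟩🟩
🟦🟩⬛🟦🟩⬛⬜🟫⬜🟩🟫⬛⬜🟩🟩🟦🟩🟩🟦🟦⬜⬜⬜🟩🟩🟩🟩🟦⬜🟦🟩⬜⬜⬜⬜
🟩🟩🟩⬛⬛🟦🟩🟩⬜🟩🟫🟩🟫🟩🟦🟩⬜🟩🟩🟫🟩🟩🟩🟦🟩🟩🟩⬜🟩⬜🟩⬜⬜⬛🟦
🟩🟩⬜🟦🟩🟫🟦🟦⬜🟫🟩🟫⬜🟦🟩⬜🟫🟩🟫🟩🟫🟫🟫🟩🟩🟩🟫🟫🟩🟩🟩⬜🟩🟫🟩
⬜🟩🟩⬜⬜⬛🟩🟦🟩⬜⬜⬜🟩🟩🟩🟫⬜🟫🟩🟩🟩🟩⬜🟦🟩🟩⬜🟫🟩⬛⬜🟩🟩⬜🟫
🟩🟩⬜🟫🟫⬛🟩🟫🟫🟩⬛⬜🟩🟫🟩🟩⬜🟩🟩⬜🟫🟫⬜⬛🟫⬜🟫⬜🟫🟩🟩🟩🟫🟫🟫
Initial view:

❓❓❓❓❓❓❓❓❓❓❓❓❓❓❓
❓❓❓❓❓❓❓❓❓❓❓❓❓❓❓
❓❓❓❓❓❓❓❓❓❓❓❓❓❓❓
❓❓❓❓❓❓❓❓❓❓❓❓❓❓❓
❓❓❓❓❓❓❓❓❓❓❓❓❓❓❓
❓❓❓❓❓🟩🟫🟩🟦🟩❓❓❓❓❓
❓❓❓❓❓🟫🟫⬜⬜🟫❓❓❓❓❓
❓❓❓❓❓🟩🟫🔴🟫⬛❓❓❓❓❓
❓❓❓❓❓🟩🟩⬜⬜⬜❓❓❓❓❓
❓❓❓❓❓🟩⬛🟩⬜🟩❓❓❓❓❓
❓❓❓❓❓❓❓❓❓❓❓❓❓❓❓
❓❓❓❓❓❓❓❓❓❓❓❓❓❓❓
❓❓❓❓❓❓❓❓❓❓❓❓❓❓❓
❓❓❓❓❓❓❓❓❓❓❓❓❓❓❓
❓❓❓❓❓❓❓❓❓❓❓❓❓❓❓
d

❓❓❓❓❓❓❓❓❓❓❓❓❓❓❓
❓❓❓❓❓❓❓❓❓❓❓❓❓❓❓
❓❓❓❓❓❓❓❓❓❓❓❓❓❓❓
❓❓❓❓❓❓❓❓❓❓❓❓❓❓❓
❓❓❓❓❓❓❓❓❓❓❓❓❓❓❓
❓❓❓❓🟩🟫🟩🟦🟩🟫❓❓❓❓❓
❓❓❓❓🟫🟫⬜⬜🟫🟩❓❓❓❓❓
❓❓❓❓🟩🟫🟫🔴⬛🟩❓❓❓❓❓
❓❓❓❓🟩🟩⬜⬜⬜⬜❓❓❓❓❓
❓❓❓❓🟩⬛🟩⬜🟩🟩❓❓❓❓❓
❓❓❓❓❓❓❓❓❓❓❓❓❓❓❓
❓❓❓❓❓❓❓❓❓❓❓❓❓❓❓
❓❓❓❓❓❓❓❓❓❓❓❓❓❓❓
❓❓❓❓❓❓❓❓❓❓❓❓❓❓❓
❓❓❓❓❓❓❓❓❓❓❓❓❓❓❓

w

❓❓❓❓❓❓❓❓❓❓❓❓❓❓❓
❓❓❓❓❓❓❓❓❓❓❓❓❓❓❓
❓❓❓❓❓❓❓❓❓❓❓❓❓❓❓
❓❓❓❓❓❓❓❓❓❓❓❓❓❓❓
❓❓❓❓❓❓❓❓❓❓❓❓❓❓❓
❓❓❓❓❓⬛🟩🟫🟫⬜❓❓❓❓❓
❓❓❓❓🟩🟫🟩🟦🟩🟫❓❓❓❓❓
❓❓❓❓🟫🟫⬜🔴🟫🟩❓❓❓❓❓
❓❓❓❓🟩🟫🟫🟫⬛🟩❓❓❓❓❓
❓❓❓❓🟩🟩⬜⬜⬜⬜❓❓❓❓❓
❓❓❓❓🟩⬛🟩⬜🟩🟩❓❓❓❓❓
❓❓❓❓❓❓❓❓❓❓❓❓❓❓❓
❓❓❓❓❓❓❓❓❓❓❓❓❓❓❓
❓❓❓❓❓❓❓❓❓❓❓❓❓❓❓
❓❓❓❓❓❓❓❓❓❓❓❓❓❓❓

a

❓❓❓❓❓❓❓❓❓❓❓❓❓❓❓
❓❓❓❓❓❓❓❓❓❓❓❓❓❓❓
❓❓❓❓❓❓❓❓❓❓❓❓❓❓❓
❓❓❓❓❓❓❓❓❓❓❓❓❓❓❓
❓❓❓❓❓❓❓❓❓❓❓❓❓❓❓
❓❓❓❓❓🟩⬛🟩🟫🟫⬜❓❓❓❓
❓❓❓❓❓🟩🟫🟩🟦🟩🟫❓❓❓❓
❓❓❓❓❓🟫🟫🔴⬜🟫🟩❓❓❓❓
❓❓❓❓❓🟩🟫🟫🟫⬛🟩❓❓❓❓
❓❓❓❓❓🟩🟩⬜⬜⬜⬜❓❓❓❓
❓❓❓❓❓🟩⬛🟩⬜🟩🟩❓❓❓❓
❓❓❓❓❓❓❓❓❓❓❓❓❓❓❓
❓❓❓❓❓❓❓❓❓❓❓❓❓❓❓
❓❓❓❓❓❓❓❓❓❓❓❓❓❓❓
❓❓❓❓❓❓❓❓❓❓❓❓❓❓❓

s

❓❓❓❓❓❓❓❓❓❓❓❓❓❓❓
❓❓❓❓❓❓❓❓❓❓❓❓❓❓❓
❓❓❓❓❓❓❓❓❓❓❓❓❓❓❓
❓❓❓❓❓❓❓❓❓❓❓❓❓❓❓
❓❓❓❓❓🟩⬛🟩🟫🟫⬜❓❓❓❓
❓❓❓❓❓🟩🟫🟩🟦🟩🟫❓❓❓❓
❓❓❓❓❓🟫🟫⬜⬜🟫🟩❓❓❓❓
❓❓❓❓❓🟩🟫🔴🟫⬛🟩❓❓❓❓
❓❓❓❓❓🟩🟩⬜⬜⬜⬜❓❓❓❓
❓❓❓❓❓🟩⬛🟩⬜🟩🟩❓❓❓❓
❓❓❓❓❓❓❓❓❓❓❓❓❓❓❓
❓❓❓❓❓❓❓❓❓❓❓❓❓❓❓
❓❓❓❓❓❓❓❓❓❓❓❓❓❓❓
❓❓❓❓❓❓❓❓❓❓❓❓❓❓❓
❓❓❓❓❓❓❓❓❓❓❓❓❓❓❓

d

❓❓❓❓❓❓❓❓❓❓❓❓❓❓❓
❓❓❓❓❓❓❓❓❓❓❓❓❓❓❓
❓❓❓❓❓❓❓❓❓❓❓❓❓❓❓
❓❓❓❓❓❓❓❓❓❓❓❓❓❓❓
❓❓❓❓🟩⬛🟩🟫🟫⬜❓❓❓❓❓
❓❓❓❓🟩🟫🟩🟦🟩🟫❓❓❓❓❓
❓❓❓❓🟫🟫⬜⬜🟫🟩❓❓❓❓❓
❓❓❓❓🟩🟫🟫🔴⬛🟩❓❓❓❓❓
❓❓❓❓🟩🟩⬜⬜⬜⬜❓❓❓❓❓
❓❓❓❓🟩⬛🟩⬜🟩🟩❓❓❓❓❓
❓❓❓❓❓❓❓❓❓❓❓❓❓❓❓
❓❓❓❓❓❓❓❓❓❓❓❓❓❓❓
❓❓❓❓❓❓❓❓❓❓❓❓❓❓❓
❓❓❓❓❓❓❓❓❓❓❓❓❓❓❓
❓❓❓❓❓❓❓❓❓❓❓❓❓❓❓

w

❓❓❓❓❓❓❓❓❓❓❓❓❓❓❓
❓❓❓❓❓❓❓❓❓❓❓❓❓❓❓
❓❓❓❓❓❓❓❓❓❓❓❓❓❓❓
❓❓❓❓❓❓❓❓❓❓❓❓❓❓❓
❓❓❓❓❓❓❓❓❓❓❓❓❓❓❓
❓❓❓❓🟩⬛🟩🟫🟫⬜❓❓❓❓❓
❓❓❓❓🟩🟫🟩🟦🟩🟫❓❓❓❓❓
❓❓❓❓🟫🟫⬜🔴🟫🟩❓❓❓❓❓
❓❓❓❓🟩🟫🟫🟫⬛🟩❓❓❓❓❓
❓❓❓❓🟩🟩⬜⬜⬜⬜❓❓❓❓❓
❓❓❓❓🟩⬛🟩⬜🟩🟩❓❓❓❓❓
❓❓❓❓❓❓❓❓❓❓❓❓❓❓❓
❓❓❓❓❓❓❓❓❓❓❓❓❓❓❓
❓❓❓❓❓❓❓❓❓❓❓❓❓❓❓
❓❓❓❓❓❓❓❓❓❓❓❓❓❓❓

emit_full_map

🟩⬛🟩🟫🟫⬜
🟩🟫🟩🟦🟩🟫
🟫🟫⬜🔴🟫🟩
🟩🟫🟫🟫⬛🟩
🟩🟩⬜⬜⬜⬜
🟩⬛🟩⬜🟩🟩

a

❓❓❓❓❓❓❓❓❓❓❓❓❓❓❓
❓❓❓❓❓❓❓❓❓❓❓❓❓❓❓
❓❓❓❓❓❓❓❓❓❓❓❓❓❓❓
❓❓❓❓❓❓❓❓❓❓❓❓❓❓❓
❓❓❓❓❓❓❓❓❓❓❓❓❓❓❓
❓❓❓❓❓🟩⬛🟩🟫🟫⬜❓❓❓❓
❓❓❓❓❓🟩🟫🟩🟦🟩🟫❓❓❓❓
❓❓❓❓❓🟫🟫🔴⬜🟫🟩❓❓❓❓
❓❓❓❓❓🟩🟫🟫🟫⬛🟩❓❓❓❓
❓❓❓❓❓🟩🟩⬜⬜⬜⬜❓❓❓❓
❓❓❓❓❓🟩⬛🟩⬜🟩🟩❓❓❓❓
❓❓❓❓❓❓❓❓❓❓❓❓❓❓❓
❓❓❓❓❓❓❓❓❓❓❓❓❓❓❓
❓❓❓❓❓❓❓❓❓❓❓❓❓❓❓
❓❓❓❓❓❓❓❓❓❓❓❓❓❓❓

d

❓❓❓❓❓❓❓❓❓❓❓❓❓❓❓
❓❓❓❓❓❓❓❓❓❓❓❓❓❓❓
❓❓❓❓❓❓❓❓❓❓❓❓❓❓❓
❓❓❓❓❓❓❓❓❓❓❓❓❓❓❓
❓❓❓❓❓❓❓❓❓❓❓❓❓❓❓
❓❓❓❓🟩⬛🟩🟫🟫⬜❓❓❓❓❓
❓❓❓❓🟩🟫🟩🟦🟩🟫❓❓❓❓❓
❓❓❓❓🟫🟫⬜🔴🟫🟩❓❓❓❓❓
❓❓❓❓🟩🟫🟫🟫⬛🟩❓❓❓❓❓
❓❓❓❓🟩🟩⬜⬜⬜⬜❓❓❓❓❓
❓❓❓❓🟩⬛🟩⬜🟩🟩❓❓❓❓❓
❓❓❓❓❓❓❓❓❓❓❓❓❓❓❓
❓❓❓❓❓❓❓❓❓❓❓❓❓❓❓
❓❓❓❓❓❓❓❓❓❓❓❓❓❓❓
❓❓❓❓❓❓❓❓❓❓❓❓❓❓❓

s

❓❓❓❓❓❓❓❓❓❓❓❓❓❓❓
❓❓❓❓❓❓❓❓❓❓❓❓❓❓❓
❓❓❓❓❓❓❓❓❓❓❓❓❓❓❓
❓❓❓❓❓❓❓❓❓❓❓❓❓❓❓
❓❓❓❓🟩⬛🟩🟫🟫⬜❓❓❓❓❓
❓❓❓❓🟩🟫🟩🟦🟩🟫❓❓❓❓❓
❓❓❓❓🟫🟫⬜⬜🟫🟩❓❓❓❓❓
❓❓❓❓🟩🟫🟫🔴⬛🟩❓❓❓❓❓
❓❓❓❓🟩🟩⬜⬜⬜⬜❓❓❓❓❓
❓❓❓❓🟩⬛🟩⬜🟩🟩❓❓❓❓❓
❓❓❓❓❓❓❓❓❓❓❓❓❓❓❓
❓❓❓❓❓❓❓❓❓❓❓❓❓❓❓
❓❓❓❓❓❓❓❓❓❓❓❓❓❓❓
❓❓❓❓❓❓❓❓❓❓❓❓❓❓❓
❓❓❓❓❓❓❓❓❓❓❓❓❓❓❓

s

❓❓❓❓❓❓❓❓❓❓❓❓❓❓❓
❓❓❓❓❓❓❓❓❓❓❓❓❓❓❓
❓❓❓❓❓❓❓❓❓❓❓❓❓❓❓
❓❓❓❓🟩⬛🟩🟫🟫⬜❓❓❓❓❓
❓❓❓❓🟩🟫🟩🟦🟩🟫❓❓❓❓❓
❓❓❓❓🟫🟫⬜⬜🟫🟩❓❓❓❓❓
❓❓❓❓🟩🟫🟫🟫⬛🟩❓❓❓❓❓
❓❓❓❓🟩🟩⬜🔴⬜⬜❓❓❓❓❓
❓❓❓❓🟩⬛🟩⬜🟩🟩❓❓❓❓❓
❓❓❓❓❓⬛🟩🟩🟩🟩❓❓❓❓❓
❓❓❓❓❓❓❓❓❓❓❓❓❓❓❓
❓❓❓❓❓❓❓❓❓❓❓❓❓❓❓
❓❓❓❓❓❓❓❓❓❓❓❓❓❓❓
❓❓❓❓❓❓❓❓❓❓❓❓❓❓❓
❓❓❓❓❓❓❓❓❓❓❓❓❓❓❓

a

❓❓❓❓❓❓❓❓❓❓❓❓❓❓❓
❓❓❓❓❓❓❓❓❓❓❓❓❓❓❓
❓❓❓❓❓❓❓❓❓❓❓❓❓❓❓
❓❓❓❓❓🟩⬛🟩🟫🟫⬜❓❓❓❓
❓❓❓❓❓🟩🟫🟩🟦🟩🟫❓❓❓❓
❓❓❓❓❓🟫🟫⬜⬜🟫🟩❓❓❓❓
❓❓❓❓❓🟩🟫🟫🟫⬛🟩❓❓❓❓
❓❓❓❓❓🟩🟩🔴⬜⬜⬜❓❓❓❓
❓❓❓❓❓🟩⬛🟩⬜🟩🟩❓❓❓❓
❓❓❓❓❓⬜⬛🟩🟩🟩🟩❓❓❓❓
❓❓❓❓❓❓❓❓❓❓❓❓❓❓❓
❓❓❓❓❓❓❓❓❓❓❓❓❓❓❓
❓❓❓❓❓❓❓❓❓❓❓❓❓❓❓
❓❓❓❓❓❓❓❓❓❓❓❓❓❓❓
❓❓❓❓❓❓❓❓❓❓❓❓❓❓❓

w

❓❓❓❓❓❓❓❓❓❓❓❓❓❓❓
❓❓❓❓❓❓❓❓❓❓❓❓❓❓❓
❓❓❓❓❓❓❓❓❓❓❓❓❓❓❓
❓❓❓❓❓❓❓❓❓❓❓❓❓❓❓
❓❓❓❓❓🟩⬛🟩🟫🟫⬜❓❓❓❓
❓❓❓❓❓🟩🟫🟩🟦🟩🟫❓❓❓❓
❓❓❓❓❓🟫🟫⬜⬜🟫🟩❓❓❓❓
❓❓❓❓❓🟩🟫🔴🟫⬛🟩❓❓❓❓
❓❓❓❓❓🟩🟩⬜⬜⬜⬜❓❓❓❓
❓❓❓❓❓🟩⬛🟩⬜🟩🟩❓❓❓❓
❓❓❓❓❓⬜⬛🟩🟩🟩🟩❓❓❓❓
❓❓❓❓❓❓❓❓❓❓❓❓❓❓❓
❓❓❓❓❓❓❓❓❓❓❓❓❓❓❓
❓❓❓❓❓❓❓❓❓❓❓❓❓❓❓
❓❓❓❓❓❓❓❓❓❓❓❓❓❓❓

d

❓❓❓❓❓❓❓❓❓❓❓❓❓❓❓
❓❓❓❓❓❓❓❓❓❓❓❓❓❓❓
❓❓❓❓❓❓❓❓❓❓❓❓❓❓❓
❓❓❓❓❓❓❓❓❓❓❓❓❓❓❓
❓❓❓❓🟩⬛🟩🟫🟫⬜❓❓❓❓❓
❓❓❓❓🟩🟫🟩🟦🟩🟫❓❓❓❓❓
❓❓❓❓🟫🟫⬜⬜🟫🟩❓❓❓❓❓
❓❓❓❓🟩🟫🟫🔴⬛🟩❓❓❓❓❓
❓❓❓❓🟩🟩⬜⬜⬜⬜❓❓❓❓❓
❓❓❓❓🟩⬛🟩⬜🟩🟩❓❓❓❓❓
❓❓❓❓⬜⬛🟩🟩🟩🟩❓❓❓❓❓
❓❓❓❓❓❓❓❓❓❓❓❓❓❓❓
❓❓❓❓❓❓❓❓❓❓❓❓❓❓❓
❓❓❓❓❓❓❓❓❓❓❓❓❓❓❓
❓❓❓❓❓❓❓❓❓❓❓❓❓❓❓

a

❓❓❓❓❓❓❓❓❓❓❓❓❓❓❓
❓❓❓❓❓❓❓❓❓❓❓❓❓❓❓
❓❓❓❓❓❓❓❓❓❓❓❓❓❓❓
❓❓❓❓❓❓❓❓❓❓❓❓❓❓❓
❓❓❓❓❓🟩⬛🟩🟫🟫⬜❓❓❓❓
❓❓❓❓❓🟩🟫🟩🟦🟩🟫❓❓❓❓
❓❓❓❓❓🟫🟫⬜⬜🟫🟩❓❓❓❓
❓❓❓❓❓🟩🟫🔴🟫⬛🟩❓❓❓❓
❓❓❓❓❓🟩🟩⬜⬜⬜⬜❓❓❓❓
❓❓❓❓❓🟩⬛🟩⬜🟩🟩❓❓❓❓
❓❓❓❓❓⬜⬛🟩🟩🟩🟩❓❓❓❓
❓❓❓❓❓❓❓❓❓❓❓❓❓❓❓
❓❓❓❓❓❓❓❓❓❓❓❓❓❓❓
❓❓❓❓❓❓❓❓❓❓❓❓❓❓❓
❓❓❓❓❓❓❓❓❓❓❓❓❓❓❓

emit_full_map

🟩⬛🟩🟫🟫⬜
🟩🟫🟩🟦🟩🟫
🟫🟫⬜⬜🟫🟩
🟩🟫🔴🟫⬛🟩
🟩🟩⬜⬜⬜⬜
🟩⬛🟩⬜🟩🟩
⬜⬛🟩🟩🟩🟩
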